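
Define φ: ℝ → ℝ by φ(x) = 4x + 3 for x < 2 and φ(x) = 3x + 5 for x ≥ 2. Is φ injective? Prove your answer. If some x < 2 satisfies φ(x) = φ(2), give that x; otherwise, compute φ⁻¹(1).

Both pieces are strictly increasing (slopes 4 and 3), so each is injective on its own interval.
The left piece maps (−∞, 2) onto (−∞, 11); the right piece maps [2, ∞) onto [11, ∞).
These images are disjoint, so no value is attained by both pieces. Hence φ is injective.
Because the two images are disjoint, no x < 2 has φ(x) = φ(2), so we compute φ⁻¹(1): 1 lies in (−∞, 11), so solve 4x + 3 = 1: x = (1 − 3)/4 = −1/2.

-1/2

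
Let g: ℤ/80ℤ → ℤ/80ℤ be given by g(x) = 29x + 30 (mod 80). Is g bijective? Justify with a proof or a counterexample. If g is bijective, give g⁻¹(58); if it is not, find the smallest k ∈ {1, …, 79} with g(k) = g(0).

Recall that g is injective if g(s) = g(t) implies s = t.
Suppose g(s) = g(t) in ℤ/80ℤ. Then 29s + 30 ≡ 29t + 30 (mod 80), hence 29(s − t) ≡ 0 (mod 80).
Since gcd(29, 80) = 1, 29 is invertible modulo 80, thus s − t ≡ 0 (mod 80), i.e. s = t.
We now compute 29⁻¹ mod 80 explicitly. Euclid's algorithm: 80 = 2·29 + 22, 29 = 1·22 + 7, 22 = 3·7 + 1; back-substituting gives 1 = 69·29 − 25·80, so 29⁻¹ ≡ 69 (mod 80).
Then y ↦ 69(y − 30) is a two-sided inverse to g, so every y ∈ ℤ/80ℤ has a preimage.
So g is bijective.
Since g is bijective, we compute g⁻¹(58): solve 29x + 30 ≡ 58 (mod 80), i.e. 29x ≡ 28 (mod 80).
Multiplying by 29⁻¹ = 69 gives x ≡ 69·28 = 1932 = 24·80 + 12 ≡ 12 (mod 80).
Check: g(12) = 29·12 + 30 = 378 = 4·80 + 58 ≡ 58 (mod 80).

12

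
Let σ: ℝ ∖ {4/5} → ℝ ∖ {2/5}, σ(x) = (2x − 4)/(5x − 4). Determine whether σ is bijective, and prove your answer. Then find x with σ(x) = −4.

Suppose σ(s) = σ(t). Cross-multiplying: (2s − 4)(5t − 4) = (2t − 4)(5s − 4).
Expanding both sides and cancelling the symmetric terms leaves 12·(s − t) = 0. Since 12 ≠ 0, s = t. Hence σ is injective.
For any y ≠ 2/5, solving y(5x − 4) = 2x − 4 for x gives a well-defined x ≠ 4/5. So σ is surjective.
Thus σ is bijective.
Solving σ(x) = −4: cross-multiplying gives 2x − 4 = −4(5x − 4), which rearranges to 22x = 20, so x = 10/11.

10/11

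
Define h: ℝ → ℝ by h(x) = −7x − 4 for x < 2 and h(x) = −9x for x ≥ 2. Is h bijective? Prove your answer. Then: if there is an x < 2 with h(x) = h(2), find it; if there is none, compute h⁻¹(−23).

23/9

Both pieces are strictly decreasing (slopes −7 and −9), so each is injective on its own interval.
The left piece maps (−∞, 2) onto (−18, ∞); the right piece maps [2, ∞) onto (−∞, −18].
Since −18 = −18, the images partition ℝ: h is injective and surjective, hence bijective.
Because the two images are disjoint, no x < 2 has h(x) = h(2), so we compute h⁻¹(−23): −23 lies in (−∞, −18], so solve −9x = −23: x = (−23 − 0)/(−9) = 23/9.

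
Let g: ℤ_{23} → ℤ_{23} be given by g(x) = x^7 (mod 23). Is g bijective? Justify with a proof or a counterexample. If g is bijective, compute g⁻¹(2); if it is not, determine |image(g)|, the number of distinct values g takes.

Since 23 is prime, the nonzero elements of ℤ_{23} form a cyclic group of order 22.
As gcd(7, 22) = 1, raising to the 7th power is a bijection on this group: if a^7 ≡ b^7 then (ab^{−1})^7 = 1, and the only element of order dividing gcd(7, 22) = 1 is 1, so a = b.
With g(0) = 0 this makes g injective on all of ℤ_{23}, hence bijective (finite equal-size domain and codomain). In particular g is bijective.
Since g is bijective, we find the preimage of 2. The inverse of x ↦ x^7 on (ℤ_{23})^× is x ↦ x^19, because 7·19 = 133 = 6·22 + 1 ≡ 1 (mod 22) and x^{22} = 1 for x ≠ 0 (Fermat). So g⁻¹(2) = 2^19 mod 23.
Repeated squaring mod 23: 2^1 ≡ 2, 2^2 ≡ 2² = 4, 2^4 ≡ 4² = 16, 2^8 ≡ 16² = 256 ≡ 3, 2^16 ≡ 3² = 9. Since 19 = 16 + 2 + 1, 2^19 ≡ 9·4·2: 9·4 = 36 ≡ 13, then 13·2 = 26 ≡ 3. So 2^19 ≡ 3 (mod 23).
Hence g⁻¹(2) = 3.

3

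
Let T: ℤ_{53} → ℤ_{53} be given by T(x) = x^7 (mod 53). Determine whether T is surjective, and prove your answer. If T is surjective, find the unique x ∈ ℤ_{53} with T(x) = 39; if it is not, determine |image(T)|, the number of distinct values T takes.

50

Since 53 is prime, the nonzero elements of ℤ_{53} form a cyclic group of order 52.
As gcd(7, 52) = 1, raising to the 7th power is a bijection on this group: if u^7 ≡ v^7 then (uv^{−1})^7 = 1, and the only element of order dividing gcd(7, 52) = 1 is 1, so u = v.
With T(0) = 0 this makes T injective on all of ℤ_{53}, hence bijective (finite equal-size domain and codomain). In particular T is surjective.
Since T is surjective, we find the preimage of 39. The inverse of x ↦ x^7 on (ℤ_{53})^× is x ↦ x^15, because 7·15 = 105 = 2·52 + 1 ≡ 1 (mod 52) and x^{52} = 1 for x ≠ 0 (Fermat). So T⁻¹(39) = 39^15 mod 53.
Repeated squaring mod 53: 39^1 ≡ 39, 39^2 ≡ 39² = 1521 ≡ 37, 39^4 ≡ 37² = 1369 ≡ 44, 39^8 ≡ 44² = 1936 ≡ 28. Since 15 = 8 + 4 + 2 + 1, 39^15 ≡ 28·44·37·39: 28·44 = 1232 ≡ 13, then 13·37 = 481 ≡ 4, then 4·39 = 156 ≡ 50. So 39^15 ≡ 50 (mod 53).
Hence T⁻¹(39) = 50.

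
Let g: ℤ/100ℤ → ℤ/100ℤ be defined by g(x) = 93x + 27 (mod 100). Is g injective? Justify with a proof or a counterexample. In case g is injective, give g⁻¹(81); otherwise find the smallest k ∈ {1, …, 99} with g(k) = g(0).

Recall: injectivity means: for all s, t in the domain, g(s) = g(t) implies s = t.
Suppose g(s) = g(t) in ℤ/100ℤ. Then 93s + 27 ≡ 93t + 27 (mod 100), so 93(s − t) ≡ 0 (mod 100).
Since gcd(93, 100) = 1, 93 is invertible modulo 100, therefore s − t ≡ 0 (mod 100), i.e. s = t.
Thus g is injective.
We now compute 93⁻¹ mod 100 explicitly. Euclid's algorithm: 100 = 1·93 + 7, 93 = 13·7 + 2, 7 = 3·2 + 1; back-substituting gives 1 = 57·93 − 53·100, so 93⁻¹ ≡ 57 (mod 100).
Since g is injective, we compute g⁻¹(81): solve 93x + 27 ≡ 81 (mod 100), i.e. 93x ≡ 54 (mod 100).
Multiplying by 93⁻¹ = 57 gives x ≡ 57·54 = 3078 = 30·100 + 78 ≡ 78 (mod 100).
Check: g(78) = 93·78 + 27 = 7281 = 72·100 + 81 ≡ 81 (mod 100).

78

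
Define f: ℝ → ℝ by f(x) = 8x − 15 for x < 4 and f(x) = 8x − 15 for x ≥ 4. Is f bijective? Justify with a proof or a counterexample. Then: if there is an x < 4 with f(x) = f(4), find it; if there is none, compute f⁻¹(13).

Both pieces are strictly increasing (slopes 8 and 8), so each is injective on its own interval.
The left piece maps (−∞, 4) onto (−∞, 17); the right piece maps [4, ∞) onto [17, ∞).
Since 17 = 17, the images partition ℝ: f is injective and surjective, hence bijective.
Because the two images are disjoint, no x < 4 has f(x) = f(4), so we compute f⁻¹(13): 13 lies in (−∞, 17), so solve 8x − 15 = 13: x = (13 + 15)/8 = 7/2.

7/2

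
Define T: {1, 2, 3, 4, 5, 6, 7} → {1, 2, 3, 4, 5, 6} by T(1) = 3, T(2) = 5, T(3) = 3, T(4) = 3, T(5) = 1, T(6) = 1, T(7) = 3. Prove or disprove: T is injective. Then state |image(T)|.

T(1) = 3 = T(3) with 1 ≠ 3, so T is not injective.
The image of T is {1, 3, 5}, which has 3 elements.

3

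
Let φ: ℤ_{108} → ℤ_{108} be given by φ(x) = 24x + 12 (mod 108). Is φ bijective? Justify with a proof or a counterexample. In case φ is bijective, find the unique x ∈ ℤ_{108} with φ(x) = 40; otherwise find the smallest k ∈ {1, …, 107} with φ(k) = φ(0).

Recall that φ is injective if φ(x_1) = φ(x_2) implies x_1 = x_2.
We have gcd(24, 108) = 12 > 1. Taking x_1 = 0 and x_2 = 9: φ(0) = 12 and φ(9) = 24·9 + 12 = 228 ≡ 12 (mod 108).
So φ(0) = φ(9) while 0 ≠ 9, hence φ is not injective, hence not bijective.
Since φ is not bijective, we find the least positive k with φ(k) = φ(0): this means 24k ≡ 0 (mod 108), i.e. 108 ∣ 24k. Since gcd(24, 108) = 12, dividing through by 12 this holds exactly when 9 ∣ 2k, and as gcd(2, 9) = 1, exactly when 9 ∣ k.
The smallest positive such k is 9.

9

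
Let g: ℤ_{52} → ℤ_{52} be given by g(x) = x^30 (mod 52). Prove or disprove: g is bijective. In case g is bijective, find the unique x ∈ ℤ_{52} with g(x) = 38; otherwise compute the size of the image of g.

g(1) = 1^30 = 1.
g(3): Repeated squaring mod 52: 3^1 ≡ 3, 3^2 ≡ 3² = 9, 3^4 ≡ 9² = 81 ≡ 29, 3^8 ≡ 29² = 841 ≡ 9, 3^16 ≡ 9² = 81 ≡ 29. Since 30 = 16 + 8 + 4 + 2, 3^30 ≡ 29·9·29·9: 29·9 = 261 ≡ 1, then 1·29 = 29, then 29·9 = 261 ≡ 1. So 3^30 ≡ 1 (mod 52).
So g(1) = g(3) = 1 while 1 ≠ 3, so g is not injective, hence not bijective.
Since g is not bijective, we determine |image(g)|. Computing x^30 mod 52 for each x (by repeated squaring, reducing mod 52 at every step), the values g(0), g(1), …, g(51) are: 0, 1, 12, 1, 40, 25, 12, 25, 12, 1, 40, 25, 40, 13, 40, 25, 40, 1, 12, 25, 12, 25, 40, 1, 12, 1, 0, 1, 12, 1, 40, 25, 12, 25, 12, 1, 40, 25, 40, 13, 40, 25, 40, 1, 12, 25, 12, 25, 40, 1, 12, 1.
The distinct values are {0, 1, 12, 13, 25, 40}; there are 6 of them.

6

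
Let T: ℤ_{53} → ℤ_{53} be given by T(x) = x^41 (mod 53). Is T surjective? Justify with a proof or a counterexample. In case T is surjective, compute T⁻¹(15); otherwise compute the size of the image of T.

42

Since 53 is prime, the nonzero elements of ℤ_{53} form a cyclic group of order 52.
As gcd(41, 52) = 1, raising to the 41st power is a bijection on this group: if s^41 ≡ t^41 then (st^{−1})^41 = 1, and the only element of order dividing gcd(41, 52) = 1 is 1, so s = t.
With T(0) = 0 this makes T injective on all of ℤ_{53}, hence bijective (finite equal-size domain and codomain). In particular T is surjective.
Since T is surjective, we find the preimage of 15. The inverse of x ↦ x^41 on (ℤ_{53})^× is x ↦ x^33, because 41·33 = 1353 = 26·52 + 1 ≡ 1 (mod 52) and x^{52} = 1 for x ≠ 0 (Fermat). So T⁻¹(15) = 15^33 mod 53.
Repeated squaring mod 53: 15^1 ≡ 15, 15^2 ≡ 15² = 225 ≡ 13, 15^4 ≡ 13² = 169 ≡ 10, 15^8 ≡ 10² = 100 ≡ 47, 15^16 ≡ 47² = 2209 ≡ 36, 15^32 ≡ 36² = 1296 ≡ 24. Since 33 = 32 + 1, 15^33 ≡ 24·15: 24·15 = 360 ≡ 42. So 15^33 ≡ 42 (mod 53).
Hence T⁻¹(15) = 42.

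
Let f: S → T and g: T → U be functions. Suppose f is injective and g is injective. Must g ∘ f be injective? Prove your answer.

Suppose (g ∘ f)(a) = (g ∘ f)(b), i.e. g(f(a)) = g(f(b)).
Since g is injective, f(a) = f(b). Since f is injective, a = b. Thus g ∘ f is injective.

injective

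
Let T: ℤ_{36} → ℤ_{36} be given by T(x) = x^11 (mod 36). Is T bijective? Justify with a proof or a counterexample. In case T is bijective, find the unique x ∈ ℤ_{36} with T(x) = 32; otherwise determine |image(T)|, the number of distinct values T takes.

T(0) = 0^11 = 0.
T(6): Repeated squaring mod 36: 6^1 ≡ 6, 6^2 ≡ 6² = 36 ≡ 0, 6^4 ≡ 0² = 0, 6^8 ≡ 0² = 0. Since 11 = 8 + 2 + 1, 6^11 ≡ 0·0·6: 0·0 = 0, then 0·6 = 0. So 6^11 ≡ 0 (mod 36).
So T(0) = T(6) = 0 while 0 ≠ 6, so T is not injective, hence not bijective.
Since T is not bijective, we determine |image(T)|. Computing x^11 mod 36 for each x (by repeated squaring, reducing mod 36 at every step), the values T(0), T(1), …, T(35) are: 0, 1, 32, 27, 16, 29, 0, 31, 8, 9, 28, 23, 0, 25, 20, 27, 4, 17, 0, 19, 32, 9, 16, 11, 0, 13, 8, 27, 28, 5, 0, 7, 20, 9, 4, 35.
The distinct values are {0, 1, 4, 5, 7, 8, 9, 11, 13, 16, 17, 19, 20, 23, 25, 27, 28, 29, 31, 32, 35}; there are 21 of them.

21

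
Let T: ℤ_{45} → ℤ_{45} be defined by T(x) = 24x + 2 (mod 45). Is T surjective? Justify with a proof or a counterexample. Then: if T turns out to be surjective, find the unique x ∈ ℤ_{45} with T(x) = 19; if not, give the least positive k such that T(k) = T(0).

15

Recall that surjectivity means every element of the codomain has a preimage under T.
Since gcd(24, 45) = 3, we have 24x ≡ 0 (mod 3) for all x, so T(x) ≡ 2 (mod 3).
But 0 ≢ 2 (mod 3), so 0 ∈ ℤ_{45} has no preimage. Thus T is not surjective.
Since T is not surjective, we find the least positive k with T(k) = T(0): this means 24k ≡ 0 (mod 45), i.e. 45 ∣ 24k. Since gcd(24, 45) = 3, dividing through by 3 this holds exactly when 15 ∣ 8k, and as gcd(8, 15) = 1, exactly when 15 ∣ k.
The smallest positive such k is 15.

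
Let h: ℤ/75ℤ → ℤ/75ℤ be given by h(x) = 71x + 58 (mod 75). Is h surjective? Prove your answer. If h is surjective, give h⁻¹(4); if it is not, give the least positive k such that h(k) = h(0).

51

Since gcd(71, 75) = 1, 71 is invertible modulo 75. Euclid's algorithm: 75 = 1·71 + 4, 71 = 17·4 + 3, 4 = 1·3 + 1; back-substituting gives 1 = 56·71 − 53·75, so 71⁻¹ ≡ 56 (mod 75).
Then y ↦ 56(y − 58) is a two-sided inverse to h, so every y ∈ ℤ/75ℤ has a preimage.
Therefore h is surjective.
Since h is surjective, we compute h⁻¹(4): solve 71x + 58 ≡ 4 (mod 75), i.e. 71x ≡ 21 (mod 75).
Multiplying by 71⁻¹ = 56 gives x ≡ 56·21 = 1176 = 15·75 + 51 ≡ 51 (mod 75).
Check: h(51) = 71·51 + 58 = 3679 = 49·75 + 4 ≡ 4 (mod 75).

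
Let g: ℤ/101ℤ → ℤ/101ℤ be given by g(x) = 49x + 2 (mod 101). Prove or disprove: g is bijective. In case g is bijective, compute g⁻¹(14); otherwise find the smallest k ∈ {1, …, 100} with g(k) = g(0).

Suppose g(a) = g(b) in ℤ/101ℤ. Then 49a + 2 ≡ 49b + 2 (mod 101), therefore 49(a − b) ≡ 0 (mod 101).
Since gcd(49, 101) = 1, 49 is invertible modulo 101, hence a − b ≡ 0 (mod 101), i.e. a = b.
We now compute 49⁻¹ mod 101 explicitly. Euclid's algorithm: 101 = 2·49 + 3, 49 = 16·3 + 1; back-substituting gives 1 = 33·49 − 16·101, so 49⁻¹ ≡ 33 (mod 101).
For any y ∈ ℤ/101ℤ, x = 33(y − 2) mod 101 satisfies g(x) = 49·33(y − 2) + 2 ≡ y (since 49·33 ≡ 1 mod 101). So every y has a preimage.
Therefore g is bijective.
Since g is bijective, we find g⁻¹(14): we need 49x ≡ 14 − 2 ≡ 12 (mod 101). Using 49⁻¹ = 33: x ≡ 33·12 = 396 = 3·101 + 93, so x = 93.
Check: g(93) = 49·93 + 2 = 4559 = 45·101 + 14 ≡ 14 (mod 101).

93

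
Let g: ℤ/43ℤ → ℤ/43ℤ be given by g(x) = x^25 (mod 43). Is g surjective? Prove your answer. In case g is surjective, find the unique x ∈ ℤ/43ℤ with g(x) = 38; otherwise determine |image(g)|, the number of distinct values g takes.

Since 43 is prime, the nonzero elements of ℤ/43ℤ form a cyclic group of order 42.
As gcd(25, 42) = 1, raising to the 25th power is a bijection on this group: if a^25 ≡ b^25 then (ab^{−1})^25 = 1, and the only element of order dividing gcd(25, 42) = 1 is 1, so a = b.
With g(0) = 0 this makes g injective on all of ℤ/43ℤ, hence bijective (finite equal-size domain and codomain). In particular g is surjective.
Since g is surjective, we find the preimage of 38. The inverse of x ↦ x^25 on (ℤ/43ℤ)^× is x ↦ x^37, because 25·37 = 925 = 22·42 + 1 ≡ 1 (mod 42) and x^{42} = 1 for x ≠ 0 (Fermat). So g⁻¹(38) = 38^37 mod 43.
Repeated squaring mod 43: 38^1 ≡ 38, 38^2 ≡ 38² = 1444 ≡ 25, 38^4 ≡ 25² = 625 ≡ 23, 38^8 ≡ 23² = 529 ≡ 13, 38^16 ≡ 13² = 169 ≡ 40, 38^32 ≡ 40² = 1600 ≡ 9. Since 37 = 32 + 4 + 1, 38^37 ≡ 9·23·38: 9·23 = 207 ≡ 35, then 35·38 = 1330 ≡ 40. So 38^37 ≡ 40 (mod 43).
Hence g⁻¹(38) = 40.

40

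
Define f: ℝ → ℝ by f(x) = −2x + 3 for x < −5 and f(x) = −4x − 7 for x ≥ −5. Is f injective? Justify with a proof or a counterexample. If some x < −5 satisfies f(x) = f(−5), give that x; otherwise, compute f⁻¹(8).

Both pieces are strictly decreasing (slopes −2 and −4), so each is injective on its own interval.
The left piece maps (−∞, −5) onto (13, ∞); the right piece maps [−5, ∞) onto (−∞, 13].
These images are disjoint, so no value is attained by both pieces. So f is injective.
Because the two images are disjoint, no x < −5 has f(x) = f(−5), so we compute f⁻¹(8): 8 lies in (−∞, 13], so solve −4x − 7 = 8: x = (8 + 7)/(−4) = −15/4.

-15/4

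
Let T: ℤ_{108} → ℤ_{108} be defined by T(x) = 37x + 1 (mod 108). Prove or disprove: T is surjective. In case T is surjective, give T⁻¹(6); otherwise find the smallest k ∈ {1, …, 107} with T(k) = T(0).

41

Since gcd(37, 108) = 1, 37 is invertible modulo 108. Euclid's algorithm: 108 = 2·37 + 34, 37 = 1·34 + 3, 34 = 11·3 + 1; back-substituting gives 1 = 73·37 − 25·108, so 37⁻¹ ≡ 73 (mod 108).
For any y ∈ ℤ_{108}, x = 73(y − 1) mod 108 satisfies T(x) = 37·73(y − 1) + 1 ≡ y (since 37·73 ≡ 1 mod 108). So every y has a preimage.
So T is surjective.
Since T is surjective, we compute T⁻¹(6): solve 37x + 1 ≡ 6 (mod 108), i.e. 37x ≡ 5 (mod 108).
Multiplying by 37⁻¹ = 73 gives x ≡ 73·5 = 365 = 3·108 + 41 ≡ 41 (mod 108).
Check: T(41) = 37·41 + 1 = 1518 = 14·108 + 6 ≡ 6 (mod 108).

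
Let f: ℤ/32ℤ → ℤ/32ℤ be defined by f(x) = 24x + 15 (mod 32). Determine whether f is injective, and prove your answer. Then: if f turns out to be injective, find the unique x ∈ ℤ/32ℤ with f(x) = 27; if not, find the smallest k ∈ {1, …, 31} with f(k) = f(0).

4

By definition, injectivity means: for all x_1, x_2 in the domain, f(x_1) = f(x_2) implies x_1 = x_2.
We have gcd(24, 32) = 8 > 1. Taking x_1 = 0 and x_2 = 4: f(0) = 15 and f(4) = 24·4 + 15 = 111 ≡ 15 (mod 32).
So f(0) = f(4) while 0 ≠ 4, thus f is not injective.
Since f is not injective, we find the least positive k with f(k) = f(0): this means 24k ≡ 0 (mod 32), i.e. 32 ∣ 24k. Since gcd(24, 32) = 8, dividing through by 8 this holds exactly when 4 ∣ 3k, and as gcd(3, 4) = 1, exactly when 4 ∣ k.
The smallest positive such k is 4.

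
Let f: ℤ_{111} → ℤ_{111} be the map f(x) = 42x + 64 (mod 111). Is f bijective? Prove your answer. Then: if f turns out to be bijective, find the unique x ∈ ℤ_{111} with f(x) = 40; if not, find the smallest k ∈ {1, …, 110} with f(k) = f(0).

Recall that injectivity means: for all s, t in the domain, f(s) = f(t) implies s = t.
We have gcd(42, 111) = 3 > 1. Taking s = 0 and t = 37: f(0) = 64 and f(37) = 42·37 + 64 = 1618 ≡ 64 (mod 111).
So f(0) = f(37) while 0 ≠ 37, so f is not injective, hence not bijective.
Since f is not bijective, we find the least positive k with f(k) = f(0): this means 42k ≡ 0 (mod 111), i.e. 111 ∣ 42k. Since gcd(42, 111) = 3, dividing through by 3 this holds exactly when 37 ∣ 14k, and as gcd(14, 37) = 1, exactly when 37 ∣ k.
The smallest positive such k is 37.

37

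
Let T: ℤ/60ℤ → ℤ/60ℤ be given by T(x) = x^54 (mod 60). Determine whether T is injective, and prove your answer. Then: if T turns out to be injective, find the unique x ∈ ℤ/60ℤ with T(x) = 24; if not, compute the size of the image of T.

12

T(2): Repeated squaring mod 60: 2^1 ≡ 2, 2^2 ≡ 2² = 4, 2^4 ≡ 4² = 16, 2^8 ≡ 16² = 256 ≡ 16, 2^16 ≡ 16² = 256 ≡ 16, 2^32 ≡ 16² = 256 ≡ 16. Since 54 = 32 + 16 + 4 + 2, 2^54 ≡ 16·16·16·4: 16·16 = 256 ≡ 16, then 16·16 = 256 ≡ 16, then 16·4 = 64 ≡ 4. So 2^54 ≡ 4 (mod 60).
T(8): Repeated squaring mod 60: 8^1 ≡ 8, 8^2 ≡ 8² = 64 ≡ 4, 8^4 ≡ 4² = 16, 8^8 ≡ 16² = 256 ≡ 16, 8^16 ≡ 16² = 256 ≡ 16, 8^32 ≡ 16² = 256 ≡ 16. Since 54 = 32 + 16 + 4 + 2, 8^54 ≡ 16·16·16·4: 16·16 = 256 ≡ 16, then 16·16 = 256 ≡ 16, then 16·4 = 64 ≡ 4. So 8^54 ≡ 4 (mod 60).
So T(2) = T(8) = 4 while 2 ≠ 8, therefore T is not injective.
Since T is not injective, we determine |image(T)|. Computing x^54 mod 60 for each x (by repeated squaring, reducing mod 60 at every step), the values T(0), T(1), …, T(59) are: 0, 1, 4, 9, 16, 25, 36, 49, 4, 21, 40, 1, 24, 49, 16, 45, 16, 49, 24, 1, 40, 21, 4, 49, 36, 25, 16, 9, 4, 1, 0, 1, 4, 9, 16, 25, 36, 49, 4, 21, 40, 1, 24, 49, 16, 45, 16, 49, 24, 1, 40, 21, 4, 49, 36, 25, 16, 9, 4, 1.
The distinct values are {0, 1, 4, 9, 16, 21, 24, 25, 36, 40, 45, 49}; there are 12 of them.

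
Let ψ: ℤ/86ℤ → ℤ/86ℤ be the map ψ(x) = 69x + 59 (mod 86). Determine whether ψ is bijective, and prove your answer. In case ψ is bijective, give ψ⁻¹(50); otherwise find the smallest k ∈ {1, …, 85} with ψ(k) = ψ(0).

41

If ψ(a) = ψ(b), then 69a ≡ 69b (mod 86). Because gcd(69, 86) = 1, we may cancel 69 to get a ≡ b (mod 86).
We now compute 69⁻¹ mod 86 explicitly. Euclid's algorithm: 86 = 1·69 + 17, 69 = 4·17 + 1; back-substituting gives 1 = 5·69 − 4·86, so 69⁻¹ ≡ 5 (mod 86).
For any y ∈ ℤ/86ℤ, x = 5(y − 59) mod 86 satisfies ψ(x) = 69·5(y − 59) + 59 ≡ y (since 69·5 ≡ 1 mod 86). So every y has a preimage.
Therefore ψ is bijective.
Since ψ is bijective, we compute ψ⁻¹(50): solve 69x + 59 ≡ 50 (mod 86), i.e. 69x ≡ 77 (mod 86).
Multiplying by 69⁻¹ = 5 gives x ≡ 5·77 = 385 = 4·86 + 41 ≡ 41 (mod 86).
Check: ψ(41) = 69·41 + 59 = 2888 = 33·86 + 50 ≡ 50 (mod 86).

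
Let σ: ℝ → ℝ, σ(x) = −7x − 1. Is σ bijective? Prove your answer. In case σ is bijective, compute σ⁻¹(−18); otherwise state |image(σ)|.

Suppose σ(s) = σ(t). Then −7s − 1 = −7t − 1, hence −7s = −7t, therefore s = t.
For any y ∈ ℝ, x = (y + 1)/(−7) satisfies σ(x) = y.
Hence σ is bijective.
Since σ is bijective, we compute σ⁻¹(−18) = (−18 + 1)/(−7) = 17/7.

17/7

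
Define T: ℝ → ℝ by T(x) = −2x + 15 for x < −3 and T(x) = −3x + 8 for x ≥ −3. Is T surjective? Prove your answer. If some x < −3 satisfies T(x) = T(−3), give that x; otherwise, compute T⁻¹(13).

-5/3

Both pieces are strictly decreasing (slopes −2 and −3), so each is injective on its own interval.
The left piece maps (−∞, −3) onto (21, ∞); the right piece maps [−3, ∞) onto (−∞, 17].
The union (21, ∞) ∪ (−∞, 17] omits the interval between 21 and 17; in particular 21 has no preimage. So T is not surjective.
Because the two images are disjoint, no x < −3 has T(x) = T(−3), so we compute T⁻¹(13): 13 lies in (−∞, 17], so solve −3x + 8 = 13: x = (13 − 8)/(−3) = −5/3.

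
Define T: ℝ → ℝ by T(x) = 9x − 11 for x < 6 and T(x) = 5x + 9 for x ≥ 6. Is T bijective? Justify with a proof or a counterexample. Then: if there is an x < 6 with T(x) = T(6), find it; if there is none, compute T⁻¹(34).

50/9

Both pieces are strictly increasing (slopes 9 and 5), so each is injective on its own interval.
The left piece maps (−∞, 6) onto (−∞, 43); the right piece maps [6, ∞) onto [39, ∞).
These images overlap. In particular T(6) = 39 (right piece), and solving 9x − 11 = 39 on the left piece gives x = 50/9 < 6.
So T(50/9) = T(6) with 50/9 ≠ 6, and T is not injective, hence not bijective. This x = 50/9 is the requested value below 6.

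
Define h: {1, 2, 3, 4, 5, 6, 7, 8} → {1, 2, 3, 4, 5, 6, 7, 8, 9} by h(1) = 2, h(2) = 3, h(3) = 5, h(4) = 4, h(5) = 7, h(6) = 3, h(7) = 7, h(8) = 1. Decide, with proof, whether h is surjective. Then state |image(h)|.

No element maps to 6, so h is not surjective.
The image of h is {1, 2, 3, 4, 5, 7}, which has 6 elements.

6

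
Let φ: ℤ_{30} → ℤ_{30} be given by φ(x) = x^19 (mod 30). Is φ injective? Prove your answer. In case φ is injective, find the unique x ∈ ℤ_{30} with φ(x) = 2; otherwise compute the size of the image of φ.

8

Computing x^19 mod 30 for each x (by repeated squaring, reducing mod 30 at every step), the values φ(0), φ(1), …, φ(29) are: 0, 1, 8, 27, 4, 5, 6, 13, 2, 9, 10, 11, 18, 7, 14, 15, 16, 23, 12, 19, 20, 21, 28, 17, 24, 25, 26, 3, 22, 29.
Every element of ℤ_{30} appears exactly once in this list, so φ is a bijection, and in particular injective.
Since φ is injective, we read off the preimage of 2 from the same table: φ(8) = 2, so φ⁻¹(2) = 8.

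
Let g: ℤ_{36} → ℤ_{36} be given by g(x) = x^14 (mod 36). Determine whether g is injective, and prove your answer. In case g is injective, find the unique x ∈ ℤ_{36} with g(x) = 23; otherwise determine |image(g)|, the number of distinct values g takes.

8

g(0) = 0^14 = 0.
g(6): Repeated squaring mod 36: 6^1 ≡ 6, 6^2 ≡ 6² = 36 ≡ 0, 6^4 ≡ 0² = 0, 6^8 ≡ 0² = 0. Since 14 = 8 + 4 + 2, 6^14 ≡ 0·0·0: 0·0 = 0, then 0·0 = 0. So 6^14 ≡ 0 (mod 36).
So g(0) = g(6) = 0 while 0 ≠ 6, hence g is not injective.
Since g is not injective, we determine |image(g)|. Computing x^14 mod 36 for each x (by repeated squaring, reducing mod 36 at every step), the values g(0), g(1), …, g(35) are: 0, 1, 4, 9, 16, 25, 0, 13, 28, 9, 28, 13, 0, 25, 16, 9, 4, 1, 0, 1, 4, 9, 16, 25, 0, 13, 28, 9, 28, 13, 0, 25, 16, 9, 4, 1.
The distinct values are {0, 1, 4, 9, 13, 16, 25, 28}; there are 8 of them.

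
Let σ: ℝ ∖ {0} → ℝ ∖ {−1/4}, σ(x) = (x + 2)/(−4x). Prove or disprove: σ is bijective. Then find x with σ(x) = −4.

2/15

Suppose σ(a) = σ(b). Cross-multiplying: (a + 2)(−4b) = (b + 2)(−4a).
Expanding both sides and cancelling the symmetric terms leaves 8·(a − b) = 0. Since 8 ≠ 0, a = b. So σ is injective.
For any y ≠ −1/4, solving y(−4x) = x + 2 for x gives a well-defined x ≠ 0. So σ is surjective.
Thus σ is bijective.
Solving σ(x) = −4: cross-multiplying gives x + 2 = −4(−4x), which rearranges to −15x = −2, so x = 2/15.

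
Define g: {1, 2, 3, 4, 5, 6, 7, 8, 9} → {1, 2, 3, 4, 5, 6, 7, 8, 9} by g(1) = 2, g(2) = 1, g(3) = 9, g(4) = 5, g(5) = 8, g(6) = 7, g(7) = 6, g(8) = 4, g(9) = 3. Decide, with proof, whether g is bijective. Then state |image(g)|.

9

The values 2, 1, 9, 5, 8, 7, 6, 4, 3 are a permutation of {1, 2, 3, 4, 5, 6, 7, 8, 9}: each element appears exactly once.
So g is injective and surjective, hence bijective.
The image of g is {1, 2, 3, 4, 5, 6, 7, 8, 9}, which has 9 elements.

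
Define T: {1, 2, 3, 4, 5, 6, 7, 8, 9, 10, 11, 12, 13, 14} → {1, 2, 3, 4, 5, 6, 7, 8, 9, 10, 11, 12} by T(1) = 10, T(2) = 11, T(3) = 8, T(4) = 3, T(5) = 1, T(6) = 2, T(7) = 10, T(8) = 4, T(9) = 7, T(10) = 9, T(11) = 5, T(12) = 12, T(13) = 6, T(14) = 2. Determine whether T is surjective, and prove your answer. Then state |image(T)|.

Every element of the codomain has a preimage: 1 = T(5), 2 = T(6), 3 = T(4), 4 = T(8), 5 = T(11), 6 = T(13), 7 = T(9), 8 = T(3), 9 = T(10), 10 = T(1), 11 = T(2), 12 = T(12).
Therefore T is surjective.
The image of T is {1, 2, 3, 4, 5, 6, 7, 8, 9, 10, 11, 12}, which has 12 elements.

12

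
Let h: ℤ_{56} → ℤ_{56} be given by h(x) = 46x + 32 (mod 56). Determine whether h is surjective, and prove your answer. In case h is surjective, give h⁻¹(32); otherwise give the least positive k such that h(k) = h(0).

28

Since gcd(46, 56) = 2, we have 46x ≡ 0 (mod 2) for all x, so h(x) ≡ 0 (mod 2).
But 1 ≢ 0 (mod 2), so 1 ∈ ℤ_{56} has no preimage. Therefore h is not surjective.
Since h is not surjective, we find the least positive k with h(k) = h(0): this means 46k ≡ 0 (mod 56), i.e. 56 ∣ 46k. Since gcd(46, 56) = 2, dividing through by 2 this holds exactly when 28 ∣ 23k, and as gcd(23, 28) = 1, exactly when 28 ∣ k.
The smallest positive such k is 28.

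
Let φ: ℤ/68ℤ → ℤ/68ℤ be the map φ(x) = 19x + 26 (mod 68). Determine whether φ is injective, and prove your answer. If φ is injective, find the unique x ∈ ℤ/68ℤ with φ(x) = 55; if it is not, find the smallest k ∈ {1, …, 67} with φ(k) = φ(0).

Recall that injectivity means: for all u, v in the domain, φ(u) = φ(v) implies u = v.
Suppose φ(u) = φ(v) in ℤ/68ℤ. Then 19u + 26 ≡ 19v + 26 (mod 68), thus 19(u − v) ≡ 0 (mod 68).
Since gcd(19, 68) = 1, 19 is invertible modulo 68, thus u − v ≡ 0 (mod 68), i.e. u = v.
Thus φ is injective.
We now compute 19⁻¹ mod 68 explicitly. Euclid's algorithm: 68 = 3·19 + 11, 19 = 1·11 + 8, 11 = 1·8 + 3, 8 = 2·3 + 2, 3 = 1·2 + 1; back-substituting gives 1 = 43·19 − 12·68, so 19⁻¹ ≡ 43 (mod 68).
Since φ is injective, we compute φ⁻¹(55): solve 19x + 26 ≡ 55 (mod 68), i.e. 19x ≡ 29 (mod 68).
Multiplying by 19⁻¹ = 43 gives x ≡ 43·29 = 1247 = 18·68 + 23 ≡ 23 (mod 68).
Check: φ(23) = 19·23 + 26 = 463 = 6·68 + 55 ≡ 55 (mod 68).

23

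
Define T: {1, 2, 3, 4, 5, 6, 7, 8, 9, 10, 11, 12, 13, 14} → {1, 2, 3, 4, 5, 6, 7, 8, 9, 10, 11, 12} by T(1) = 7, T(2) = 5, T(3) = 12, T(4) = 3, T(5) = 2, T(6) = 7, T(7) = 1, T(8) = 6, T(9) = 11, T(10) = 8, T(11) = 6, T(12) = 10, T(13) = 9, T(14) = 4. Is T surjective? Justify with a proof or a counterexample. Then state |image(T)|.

12

Every element of the codomain has a preimage: 1 = T(7), 2 = T(5), 3 = T(4), 4 = T(14), 5 = T(2), 6 = T(8), 7 = T(1), 8 = T(10), 9 = T(13), 10 = T(12), 11 = T(9), 12 = T(3).
Hence T is surjective.
The image of T is {1, 2, 3, 4, 5, 6, 7, 8, 9, 10, 11, 12}, which has 12 elements.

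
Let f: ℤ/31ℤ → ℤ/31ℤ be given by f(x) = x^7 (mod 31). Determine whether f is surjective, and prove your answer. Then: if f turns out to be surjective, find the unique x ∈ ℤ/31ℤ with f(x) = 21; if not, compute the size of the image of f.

22

Since 31 is prime, the nonzero elements of ℤ/31ℤ form a cyclic group of order 30.
As gcd(7, 30) = 1, raising to the 7th power is a bijection on this group: if u^7 ≡ v^7 then (uv^{−1})^7 = 1, and the only element of order dividing gcd(7, 30) = 1 is 1, so u = v.
With f(0) = 0 this makes f injective on all of ℤ/31ℤ, hence bijective (finite equal-size domain and codomain). In particular f is surjective.
Since f is surjective, we find the preimage of 21. The inverse of x ↦ x^7 on (ℤ/31ℤ)^× is x ↦ x^13, because 7·13 = 91 = 3·30 + 1 ≡ 1 (mod 30) and x^{30} = 1 for x ≠ 0 (Fermat). So f⁻¹(21) = 21^13 mod 31.
Repeated squaring mod 31: 21^1 ≡ 21, 21^2 ≡ 21² = 441 ≡ 7, 21^4 ≡ 7² = 49 ≡ 18, 21^8 ≡ 18² = 324 ≡ 14. Since 13 = 8 + 4 + 1, 21^13 ≡ 14·18·21: 14·18 = 252 ≡ 4, then 4·21 = 84 ≡ 22. So 21^13 ≡ 22 (mod 31).
Hence f⁻¹(21) = 22.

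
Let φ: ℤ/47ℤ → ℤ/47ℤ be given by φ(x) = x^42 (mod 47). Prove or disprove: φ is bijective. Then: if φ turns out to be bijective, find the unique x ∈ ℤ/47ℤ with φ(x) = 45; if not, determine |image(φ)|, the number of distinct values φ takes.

24

φ(23): Repeated squaring mod 47: 23^1 ≡ 23, 23^2 ≡ 23² = 529 ≡ 12, 23^4 ≡ 12² = 144 ≡ 3, 23^8 ≡ 3² = 9, 23^16 ≡ 9² = 81 ≡ 34, 23^32 ≡ 34² = 1156 ≡ 28. Since 42 = 32 + 8 + 2, 23^42 ≡ 28·9·12: 28·9 = 252 ≡ 17, then 17·12 = 204 ≡ 16. So 23^42 ≡ 16 (mod 47).
φ(24): Repeated squaring mod 47: 24^1 ≡ 24, 24^2 ≡ 24² = 576 ≡ 12, 24^4 ≡ 12² = 144 ≡ 3, 24^8 ≡ 3² = 9, 24^16 ≡ 9² = 81 ≡ 34, 24^32 ≡ 34² = 1156 ≡ 28. Since 42 = 32 + 8 + 2, 24^42 ≡ 28·9·12: 28·9 = 252 ≡ 17, then 17·12 = 204 ≡ 16. So 24^42 ≡ 16 (mod 47).
So φ(23) = φ(24) = 16 while 23 ≠ 24, therefore φ is not injective, hence not bijective.
Since φ is not bijective, we determine |image(φ)|. Computing x^42 mod 47 for each x (by repeated squaring, reducing mod 47 at every step), the values φ(0), φ(1), …, φ(46) are: 0, 1, 3, 18, 9, 37, 7, 12, 27, 42, 17, 2, 21, 25, 36, 8, 34, 24, 32, 14, 4, 28, 6, 16, 16, 6, 28, 4, 14, 32, 24, 34, 8, 36, 25, 21, 2, 17, 42, 27, 12, 7, 37, 9, 18, 3, 1.
The distinct values are {0, 1, 2, 3, 4, 6, 7, 8, 9, 12, 14, 16, 17, 18, 21, 24, 25, 27, 28, 32, 34, 36, 37, 42}; there are 24 of them.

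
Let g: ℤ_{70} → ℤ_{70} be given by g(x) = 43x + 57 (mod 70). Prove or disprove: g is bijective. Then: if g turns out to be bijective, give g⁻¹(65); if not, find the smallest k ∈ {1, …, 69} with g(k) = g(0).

36

Suppose g(x_1) = g(x_2) in ℤ_{70}. Then 43x_1 + 57 ≡ 43x_2 + 57 (mod 70), thus 43(x_1 − x_2) ≡ 0 (mod 70).
Since gcd(43, 70) = 1, 43 is invertible modulo 70, therefore x_1 − x_2 ≡ 0 (mod 70), i.e. x_1 = x_2.
We now compute 43⁻¹ mod 70 explicitly. Euclid's algorithm: 70 = 1·43 + 27, 43 = 1·27 + 16, 27 = 1·16 + 11, 16 = 1·11 + 5, 11 = 2·5 + 1; back-substituting gives 1 = 57·43 − 35·70, so 43⁻¹ ≡ 57 (mod 70).
Then y ↦ 57(y − 57) is a two-sided inverse to g, so every y ∈ ℤ_{70} has a preimage.
Hence g is bijective.
Since g is bijective, we compute g⁻¹(65): solve 43x + 57 ≡ 65 (mod 70), i.e. 43x ≡ 8 (mod 70).
Multiplying by 43⁻¹ = 57 gives x ≡ 57·8 = 456 = 6·70 + 36 ≡ 36 (mod 70).
Check: g(36) = 43·36 + 57 = 1605 = 22·70 + 65 ≡ 65 (mod 70).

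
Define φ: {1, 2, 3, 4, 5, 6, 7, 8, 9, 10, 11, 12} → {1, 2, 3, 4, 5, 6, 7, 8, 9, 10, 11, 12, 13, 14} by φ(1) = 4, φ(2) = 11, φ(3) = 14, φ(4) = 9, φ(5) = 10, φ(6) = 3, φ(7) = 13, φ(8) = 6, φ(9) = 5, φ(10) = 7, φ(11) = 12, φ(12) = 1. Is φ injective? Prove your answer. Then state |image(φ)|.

The values φ(1), …, φ(12) are 4, 11, 14, 9, 10, 3, 13, 6, 5, 7, 12, 1 — all distinct.
So φ(u) = φ(v) only when u = v, and φ is injective.
The image of φ is {1, 3, 4, 5, 6, 7, 9, 10, 11, 12, 13, 14}, which has 12 elements.

12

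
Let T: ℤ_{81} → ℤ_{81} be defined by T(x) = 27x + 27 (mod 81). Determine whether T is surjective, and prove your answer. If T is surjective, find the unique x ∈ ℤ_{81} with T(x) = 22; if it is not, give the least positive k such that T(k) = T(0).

Recall that T is surjective if every y in the codomain equals T(x) for some x in the domain.
Since gcd(27, 81) = 27, we have 27x ≡ 0 (mod 27) for all x, so T(x) ≡ 0 (mod 27).
But 1 ≢ 0 (mod 27), so 1 ∈ ℤ_{81} has no preimage. Thus T is not surjective.
Since T is not surjective, we find the least positive k with T(k) = T(0): this means 27k ≡ 0 (mod 81), i.e. 81 ∣ 27k. Since gcd(27, 81) = 27, dividing through by 27 this holds exactly when 3 ∣ k.
The smallest positive such k is 3.

3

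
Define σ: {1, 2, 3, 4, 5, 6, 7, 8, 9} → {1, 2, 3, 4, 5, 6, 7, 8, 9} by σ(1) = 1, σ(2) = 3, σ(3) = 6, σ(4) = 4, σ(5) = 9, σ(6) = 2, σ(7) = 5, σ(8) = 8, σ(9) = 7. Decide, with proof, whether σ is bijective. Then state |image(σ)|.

9

The values 1, 3, 6, 4, 9, 2, 5, 8, 7 are a permutation of {1, 2, 3, 4, 5, 6, 7, 8, 9}: each element appears exactly once.
So σ is injective and surjective, hence bijective.
The image of σ is {1, 2, 3, 4, 5, 6, 7, 8, 9}, which has 9 elements.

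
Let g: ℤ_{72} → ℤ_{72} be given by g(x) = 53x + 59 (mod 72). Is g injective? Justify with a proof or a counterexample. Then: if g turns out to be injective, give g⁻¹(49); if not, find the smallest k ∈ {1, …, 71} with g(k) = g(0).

Recall: g is injective if g(a) = g(b) implies a = b.
Suppose g(a) = g(b) in ℤ_{72}. Then 53a + 59 ≡ 53b + 59 (mod 72), thus 53(a − b) ≡ 0 (mod 72).
Since gcd(53, 72) = 1, 53 is invertible modulo 72, hence a − b ≡ 0 (mod 72), i.e. a = b.
So g is injective.
We now compute 53⁻¹ mod 72 explicitly. Euclid's algorithm: 72 = 1·53 + 19, 53 = 2·19 + 15, 19 = 1·15 + 4, 15 = 3·4 + 3, 4 = 1·3 + 1; back-substituting gives 1 = 53·53 − 39·72, so 53⁻¹ ≡ 53 (mod 72).
Since g is injective, we compute g⁻¹(49): solve 53x + 59 ≡ 49 (mod 72), i.e. 53x ≡ 62 (mod 72).
Multiplying by 53⁻¹ = 53 gives x ≡ 53·62 = 3286 = 45·72 + 46 ≡ 46 (mod 72).
Check: g(46) = 53·46 + 59 = 2497 = 34·72 + 49 ≡ 49 (mod 72).

46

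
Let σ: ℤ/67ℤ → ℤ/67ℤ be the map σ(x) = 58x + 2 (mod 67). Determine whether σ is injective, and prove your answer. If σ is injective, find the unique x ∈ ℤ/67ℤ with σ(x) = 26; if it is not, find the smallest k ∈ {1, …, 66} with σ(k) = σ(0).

42

By definition, injectivity means: for all x_1, x_2 in the domain, σ(x_1) = σ(x_2) implies x_1 = x_2.
If σ(x_1) = σ(x_2), then 58x_1 ≡ 58x_2 (mod 67). Because gcd(58, 67) = 1, we may cancel 58 to get x_1 ≡ x_2 (mod 67).
So σ is injective.
We now compute 58⁻¹ mod 67 explicitly. Euclid's algorithm: 67 = 1·58 + 9, 58 = 6·9 + 4, 9 = 2·4 + 1; back-substituting gives 1 = 52·58 − 45·67, so 58⁻¹ ≡ 52 (mod 67).
Since σ is injective, we find σ⁻¹(26): we need 58x ≡ 26 − 2 ≡ 24 (mod 67). Using 58⁻¹ = 52: x ≡ 52·24 = 1248 = 18·67 + 42, so x = 42.
Check: σ(42) = 58·42 + 2 = 2438 = 36·67 + 26 ≡ 26 (mod 67).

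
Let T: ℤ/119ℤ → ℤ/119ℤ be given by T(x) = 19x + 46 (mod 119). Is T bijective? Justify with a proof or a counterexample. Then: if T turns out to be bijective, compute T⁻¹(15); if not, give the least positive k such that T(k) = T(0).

Suppose T(a) = T(b) in ℤ/119ℤ. Then 19a + 46 ≡ 19b + 46 (mod 119), so 19(a − b) ≡ 0 (mod 119).
Since gcd(19, 119) = 1, 19 is invertible modulo 119, therefore a − b ≡ 0 (mod 119), i.e. a = b.
We now compute 19⁻¹ mod 119 explicitly. Euclid's algorithm: 119 = 6·19 + 5, 19 = 3·5 + 4, 5 = 1·4 + 1; back-substituting gives 1 = 94·19 − 15·119, so 19⁻¹ ≡ 94 (mod 119).
For any y ∈ ℤ/119ℤ, x = 94(y − 46) mod 119 satisfies T(x) = 19·94(y − 46) + 46 ≡ y (since 19·94 ≡ 1 mod 119). So every y has a preimage.
Hence T is bijective.
Since T is bijective, we compute T⁻¹(15): solve 19x + 46 ≡ 15 (mod 119), i.e. 19x ≡ 88 (mod 119).
Multiplying by 19⁻¹ = 94 gives x ≡ 94·88 = 8272 = 69·119 + 61 ≡ 61 (mod 119).
Check: T(61) = 19·61 + 46 = 1205 = 10·119 + 15 ≡ 15 (mod 119).

61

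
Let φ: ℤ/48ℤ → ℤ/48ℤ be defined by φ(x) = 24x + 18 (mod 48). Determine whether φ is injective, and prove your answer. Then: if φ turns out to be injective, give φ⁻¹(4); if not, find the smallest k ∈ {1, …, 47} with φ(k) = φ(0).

2

By definition, φ is injective when φ(s) = φ(t) forces s = t.
We have gcd(24, 48) = 24 > 1. Taking s = 0 and t = 2: φ(0) = 18 and φ(2) = 24·2 + 18 = 66 ≡ 18 (mod 48).
So φ(0) = φ(2) while 0 ≠ 2, thus φ is not injective.
Since φ is not injective, we find the least positive k with φ(k) = φ(0): this means 24k ≡ 0 (mod 48), i.e. 48 ∣ 24k. Since gcd(24, 48) = 24, dividing through by 24 this holds exactly when 2 ∣ k.
The smallest positive such k is 2.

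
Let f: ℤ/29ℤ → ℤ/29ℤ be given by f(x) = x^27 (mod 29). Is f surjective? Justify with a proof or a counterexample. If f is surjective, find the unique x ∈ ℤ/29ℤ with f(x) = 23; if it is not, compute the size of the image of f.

Since 29 is prime, the nonzero elements of ℤ/29ℤ form a cyclic group of order 28.
As gcd(27, 28) = 1, raising to the 27th power is a bijection on this group: if u^27 ≡ v^27 then (uv^{−1})^27 = 1, and the only element of order dividing gcd(27, 28) = 1 is 1, so u = v.
With f(0) = 0 this makes f injective on all of ℤ/29ℤ, hence bijective (finite equal-size domain and codomain). In particular f is surjective.
Since f is surjective, we find the preimage of 23. The inverse of x ↦ x^27 on (ℤ/29ℤ)^× is x ↦ x^27, because 27·27 = 729 = 26·28 + 1 ≡ 1 (mod 28) and x^{28} = 1 for x ≠ 0 (Fermat). So f⁻¹(23) = 23^27 mod 29.
Repeated squaring mod 29: 23^1 ≡ 23, 23^2 ≡ 23² = 529 ≡ 7, 23^4 ≡ 7² = 49 ≡ 20, 23^8 ≡ 20² = 400 ≡ 23, 23^16 ≡ 23² = 529 ≡ 7. Since 27 = 16 + 8 + 2 + 1, 23^27 ≡ 7·23·7·23: 7·23 = 161 ≡ 16, then 16·7 = 112 ≡ 25, then 25·23 = 575 ≡ 24. So 23^27 ≡ 24 (mod 29).
Hence f⁻¹(23) = 24.

24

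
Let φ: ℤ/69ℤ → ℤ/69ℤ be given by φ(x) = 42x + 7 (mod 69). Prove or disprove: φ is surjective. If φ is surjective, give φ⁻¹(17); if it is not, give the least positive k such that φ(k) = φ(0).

23

Recall that surjectivity means every element of the codomain has a preimage under φ.
Since gcd(42, 69) = 3, we have 42x ≡ 0 (mod 3) for all x, so φ(x) ≡ 1 (mod 3).
But 0 ≢ 1 (mod 3), so 0 ∈ ℤ/69ℤ has no preimage. So φ is not surjective.
Since φ is not surjective, we find the least positive k with φ(k) = φ(0): this means 42k ≡ 0 (mod 69), i.e. 69 ∣ 42k. Since gcd(42, 69) = 3, dividing through by 3 this holds exactly when 23 ∣ 14k, and as gcd(14, 23) = 1, exactly when 23 ∣ k.
The smallest positive such k is 23.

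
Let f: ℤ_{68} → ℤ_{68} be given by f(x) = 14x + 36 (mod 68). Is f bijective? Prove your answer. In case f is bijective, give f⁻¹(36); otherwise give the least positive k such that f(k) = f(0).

We have gcd(14, 68) = 2 > 1. Taking s = 0 and t = 34: f(0) = 36 and f(34) = 14·34 + 36 = 512 ≡ 36 (mod 68).
So f(0) = f(34) while 0 ≠ 34, therefore f is not injective, hence not bijective.
Since f is not bijective, we find the least positive k with f(k) = f(0): this means 14k ≡ 0 (mod 68), i.e. 68 ∣ 14k. Since gcd(14, 68) = 2, dividing through by 2 this holds exactly when 34 ∣ 7k, and as gcd(7, 34) = 1, exactly when 34 ∣ k.
The smallest positive such k is 34.

34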